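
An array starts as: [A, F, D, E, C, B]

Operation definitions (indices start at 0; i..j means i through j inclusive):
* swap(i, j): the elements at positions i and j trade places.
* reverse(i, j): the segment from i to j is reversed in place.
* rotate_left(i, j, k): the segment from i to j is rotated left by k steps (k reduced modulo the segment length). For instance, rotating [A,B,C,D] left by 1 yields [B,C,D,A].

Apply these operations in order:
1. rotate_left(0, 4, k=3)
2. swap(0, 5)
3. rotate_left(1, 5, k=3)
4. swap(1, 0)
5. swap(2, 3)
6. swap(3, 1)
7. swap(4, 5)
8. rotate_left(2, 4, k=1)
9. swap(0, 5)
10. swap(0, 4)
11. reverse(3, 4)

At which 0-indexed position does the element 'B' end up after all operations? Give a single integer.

Answer: 2

Derivation:
After 1 (rotate_left(0, 4, k=3)): [E, C, A, F, D, B]
After 2 (swap(0, 5)): [B, C, A, F, D, E]
After 3 (rotate_left(1, 5, k=3)): [B, D, E, C, A, F]
After 4 (swap(1, 0)): [D, B, E, C, A, F]
After 5 (swap(2, 3)): [D, B, C, E, A, F]
After 6 (swap(3, 1)): [D, E, C, B, A, F]
After 7 (swap(4, 5)): [D, E, C, B, F, A]
After 8 (rotate_left(2, 4, k=1)): [D, E, B, F, C, A]
After 9 (swap(0, 5)): [A, E, B, F, C, D]
After 10 (swap(0, 4)): [C, E, B, F, A, D]
After 11 (reverse(3, 4)): [C, E, B, A, F, D]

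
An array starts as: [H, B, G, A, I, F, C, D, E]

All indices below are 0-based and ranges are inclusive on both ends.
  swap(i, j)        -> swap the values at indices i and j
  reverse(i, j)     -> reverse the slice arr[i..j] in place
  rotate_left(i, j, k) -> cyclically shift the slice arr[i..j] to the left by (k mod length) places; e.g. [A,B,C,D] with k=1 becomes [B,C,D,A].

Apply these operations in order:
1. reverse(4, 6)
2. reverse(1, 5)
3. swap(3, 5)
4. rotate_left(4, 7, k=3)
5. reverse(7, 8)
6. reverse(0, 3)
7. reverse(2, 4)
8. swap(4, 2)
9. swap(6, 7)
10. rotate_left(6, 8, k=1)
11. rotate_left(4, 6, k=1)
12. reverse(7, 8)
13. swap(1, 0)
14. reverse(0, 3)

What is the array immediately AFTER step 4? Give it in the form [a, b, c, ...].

Answer: [H, F, C, B, D, G, A, I, E]

Derivation:
After 1 (reverse(4, 6)): [H, B, G, A, C, F, I, D, E]
After 2 (reverse(1, 5)): [H, F, C, A, G, B, I, D, E]
After 3 (swap(3, 5)): [H, F, C, B, G, A, I, D, E]
After 4 (rotate_left(4, 7, k=3)): [H, F, C, B, D, G, A, I, E]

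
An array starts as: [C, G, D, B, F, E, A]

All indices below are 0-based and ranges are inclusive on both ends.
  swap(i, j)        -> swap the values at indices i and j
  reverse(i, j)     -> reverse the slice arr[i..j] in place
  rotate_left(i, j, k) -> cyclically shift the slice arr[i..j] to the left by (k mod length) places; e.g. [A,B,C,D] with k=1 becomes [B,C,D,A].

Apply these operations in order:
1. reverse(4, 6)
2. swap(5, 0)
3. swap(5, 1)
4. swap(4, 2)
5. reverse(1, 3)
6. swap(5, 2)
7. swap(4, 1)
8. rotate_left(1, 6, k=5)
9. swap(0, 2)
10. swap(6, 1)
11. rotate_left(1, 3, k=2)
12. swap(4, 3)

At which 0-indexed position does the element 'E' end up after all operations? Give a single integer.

After 1 (reverse(4, 6)): [C, G, D, B, A, E, F]
After 2 (swap(5, 0)): [E, G, D, B, A, C, F]
After 3 (swap(5, 1)): [E, C, D, B, A, G, F]
After 4 (swap(4, 2)): [E, C, A, B, D, G, F]
After 5 (reverse(1, 3)): [E, B, A, C, D, G, F]
After 6 (swap(5, 2)): [E, B, G, C, D, A, F]
After 7 (swap(4, 1)): [E, D, G, C, B, A, F]
After 8 (rotate_left(1, 6, k=5)): [E, F, D, G, C, B, A]
After 9 (swap(0, 2)): [D, F, E, G, C, B, A]
After 10 (swap(6, 1)): [D, A, E, G, C, B, F]
After 11 (rotate_left(1, 3, k=2)): [D, G, A, E, C, B, F]
After 12 (swap(4, 3)): [D, G, A, C, E, B, F]

Answer: 4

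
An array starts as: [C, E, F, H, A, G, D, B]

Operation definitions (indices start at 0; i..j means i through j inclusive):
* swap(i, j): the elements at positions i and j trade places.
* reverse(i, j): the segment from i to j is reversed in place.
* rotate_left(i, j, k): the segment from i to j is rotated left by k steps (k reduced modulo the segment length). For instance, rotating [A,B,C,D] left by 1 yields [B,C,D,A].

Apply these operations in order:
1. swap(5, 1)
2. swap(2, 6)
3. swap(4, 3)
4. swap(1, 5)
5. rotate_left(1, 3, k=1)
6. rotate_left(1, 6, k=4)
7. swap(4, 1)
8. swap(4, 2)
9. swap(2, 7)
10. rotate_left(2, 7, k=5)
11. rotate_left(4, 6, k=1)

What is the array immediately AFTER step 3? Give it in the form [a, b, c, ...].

Answer: [C, G, D, A, H, E, F, B]

Derivation:
After 1 (swap(5, 1)): [C, G, F, H, A, E, D, B]
After 2 (swap(2, 6)): [C, G, D, H, A, E, F, B]
After 3 (swap(4, 3)): [C, G, D, A, H, E, F, B]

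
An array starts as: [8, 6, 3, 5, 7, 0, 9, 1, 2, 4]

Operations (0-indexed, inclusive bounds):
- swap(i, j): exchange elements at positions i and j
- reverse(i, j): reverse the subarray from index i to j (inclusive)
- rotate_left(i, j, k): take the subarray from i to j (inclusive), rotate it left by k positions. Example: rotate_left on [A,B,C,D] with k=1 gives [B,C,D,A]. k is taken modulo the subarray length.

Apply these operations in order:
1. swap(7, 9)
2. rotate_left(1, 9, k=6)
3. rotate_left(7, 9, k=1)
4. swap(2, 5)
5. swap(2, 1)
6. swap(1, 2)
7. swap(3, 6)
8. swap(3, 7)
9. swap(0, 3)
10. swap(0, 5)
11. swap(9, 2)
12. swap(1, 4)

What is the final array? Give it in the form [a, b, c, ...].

After 1 (swap(7, 9)): [8, 6, 3, 5, 7, 0, 9, 4, 2, 1]
After 2 (rotate_left(1, 9, k=6)): [8, 4, 2, 1, 6, 3, 5, 7, 0, 9]
After 3 (rotate_left(7, 9, k=1)): [8, 4, 2, 1, 6, 3, 5, 0, 9, 7]
After 4 (swap(2, 5)): [8, 4, 3, 1, 6, 2, 5, 0, 9, 7]
After 5 (swap(2, 1)): [8, 3, 4, 1, 6, 2, 5, 0, 9, 7]
After 6 (swap(1, 2)): [8, 4, 3, 1, 6, 2, 5, 0, 9, 7]
After 7 (swap(3, 6)): [8, 4, 3, 5, 6, 2, 1, 0, 9, 7]
After 8 (swap(3, 7)): [8, 4, 3, 0, 6, 2, 1, 5, 9, 7]
After 9 (swap(0, 3)): [0, 4, 3, 8, 6, 2, 1, 5, 9, 7]
After 10 (swap(0, 5)): [2, 4, 3, 8, 6, 0, 1, 5, 9, 7]
After 11 (swap(9, 2)): [2, 4, 7, 8, 6, 0, 1, 5, 9, 3]
After 12 (swap(1, 4)): [2, 6, 7, 8, 4, 0, 1, 5, 9, 3]

Answer: [2, 6, 7, 8, 4, 0, 1, 5, 9, 3]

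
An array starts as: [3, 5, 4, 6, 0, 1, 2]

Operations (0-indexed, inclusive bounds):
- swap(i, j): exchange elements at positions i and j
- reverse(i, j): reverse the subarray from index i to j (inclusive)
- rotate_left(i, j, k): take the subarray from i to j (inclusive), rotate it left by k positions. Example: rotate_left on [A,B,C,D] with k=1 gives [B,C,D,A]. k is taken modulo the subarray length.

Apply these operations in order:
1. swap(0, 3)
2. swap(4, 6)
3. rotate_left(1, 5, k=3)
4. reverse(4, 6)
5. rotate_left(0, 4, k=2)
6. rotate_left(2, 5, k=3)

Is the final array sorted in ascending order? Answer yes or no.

After 1 (swap(0, 3)): [6, 5, 4, 3, 0, 1, 2]
After 2 (swap(4, 6)): [6, 5, 4, 3, 2, 1, 0]
After 3 (rotate_left(1, 5, k=3)): [6, 2, 1, 5, 4, 3, 0]
After 4 (reverse(4, 6)): [6, 2, 1, 5, 0, 3, 4]
After 5 (rotate_left(0, 4, k=2)): [1, 5, 0, 6, 2, 3, 4]
After 6 (rotate_left(2, 5, k=3)): [1, 5, 3, 0, 6, 2, 4]

Answer: no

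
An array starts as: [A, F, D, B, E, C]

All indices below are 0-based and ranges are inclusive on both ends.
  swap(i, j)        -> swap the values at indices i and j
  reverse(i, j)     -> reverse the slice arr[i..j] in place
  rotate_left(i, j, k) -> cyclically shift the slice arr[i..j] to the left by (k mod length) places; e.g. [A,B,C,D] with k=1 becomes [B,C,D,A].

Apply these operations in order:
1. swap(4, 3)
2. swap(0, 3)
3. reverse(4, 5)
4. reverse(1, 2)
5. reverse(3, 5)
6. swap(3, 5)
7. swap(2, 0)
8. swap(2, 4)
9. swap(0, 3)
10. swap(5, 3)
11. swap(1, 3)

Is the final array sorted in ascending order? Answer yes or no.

After 1 (swap(4, 3)): [A, F, D, E, B, C]
After 2 (swap(0, 3)): [E, F, D, A, B, C]
After 3 (reverse(4, 5)): [E, F, D, A, C, B]
After 4 (reverse(1, 2)): [E, D, F, A, C, B]
After 5 (reverse(3, 5)): [E, D, F, B, C, A]
After 6 (swap(3, 5)): [E, D, F, A, C, B]
After 7 (swap(2, 0)): [F, D, E, A, C, B]
After 8 (swap(2, 4)): [F, D, C, A, E, B]
After 9 (swap(0, 3)): [A, D, C, F, E, B]
After 10 (swap(5, 3)): [A, D, C, B, E, F]
After 11 (swap(1, 3)): [A, B, C, D, E, F]

Answer: yes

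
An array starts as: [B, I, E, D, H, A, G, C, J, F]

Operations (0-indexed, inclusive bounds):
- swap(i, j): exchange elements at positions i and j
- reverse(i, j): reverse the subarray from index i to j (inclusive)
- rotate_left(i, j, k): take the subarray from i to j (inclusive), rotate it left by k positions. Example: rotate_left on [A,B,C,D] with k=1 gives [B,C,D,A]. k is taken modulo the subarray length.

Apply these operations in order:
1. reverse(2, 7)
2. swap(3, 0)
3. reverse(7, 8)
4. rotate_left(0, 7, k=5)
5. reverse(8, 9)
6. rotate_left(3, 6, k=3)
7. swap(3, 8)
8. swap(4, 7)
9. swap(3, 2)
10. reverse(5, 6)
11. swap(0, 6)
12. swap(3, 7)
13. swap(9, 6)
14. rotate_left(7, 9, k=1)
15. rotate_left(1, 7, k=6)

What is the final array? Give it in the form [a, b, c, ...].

After 1 (reverse(2, 7)): [B, I, C, G, A, H, D, E, J, F]
After 2 (swap(3, 0)): [G, I, C, B, A, H, D, E, J, F]
After 3 (reverse(7, 8)): [G, I, C, B, A, H, D, J, E, F]
After 4 (rotate_left(0, 7, k=5)): [H, D, J, G, I, C, B, A, E, F]
After 5 (reverse(8, 9)): [H, D, J, G, I, C, B, A, F, E]
After 6 (rotate_left(3, 6, k=3)): [H, D, J, B, G, I, C, A, F, E]
After 7 (swap(3, 8)): [H, D, J, F, G, I, C, A, B, E]
After 8 (swap(4, 7)): [H, D, J, F, A, I, C, G, B, E]
After 9 (swap(3, 2)): [H, D, F, J, A, I, C, G, B, E]
After 10 (reverse(5, 6)): [H, D, F, J, A, C, I, G, B, E]
After 11 (swap(0, 6)): [I, D, F, J, A, C, H, G, B, E]
After 12 (swap(3, 7)): [I, D, F, G, A, C, H, J, B, E]
After 13 (swap(9, 6)): [I, D, F, G, A, C, E, J, B, H]
After 14 (rotate_left(7, 9, k=1)): [I, D, F, G, A, C, E, B, H, J]
After 15 (rotate_left(1, 7, k=6)): [I, B, D, F, G, A, C, E, H, J]

Answer: [I, B, D, F, G, A, C, E, H, J]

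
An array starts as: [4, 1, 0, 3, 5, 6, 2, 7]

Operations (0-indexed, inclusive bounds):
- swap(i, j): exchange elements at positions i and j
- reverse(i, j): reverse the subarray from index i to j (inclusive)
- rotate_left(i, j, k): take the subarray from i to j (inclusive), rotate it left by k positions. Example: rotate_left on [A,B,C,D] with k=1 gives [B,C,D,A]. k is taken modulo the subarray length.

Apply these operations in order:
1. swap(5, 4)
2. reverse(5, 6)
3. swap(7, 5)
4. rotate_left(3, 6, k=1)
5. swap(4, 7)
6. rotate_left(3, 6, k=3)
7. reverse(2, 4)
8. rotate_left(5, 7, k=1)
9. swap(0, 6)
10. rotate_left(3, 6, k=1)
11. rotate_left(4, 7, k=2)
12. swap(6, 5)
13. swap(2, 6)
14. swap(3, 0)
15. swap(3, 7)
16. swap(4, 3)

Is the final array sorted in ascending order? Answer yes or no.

Answer: yes

Derivation:
After 1 (swap(5, 4)): [4, 1, 0, 3, 6, 5, 2, 7]
After 2 (reverse(5, 6)): [4, 1, 0, 3, 6, 2, 5, 7]
After 3 (swap(7, 5)): [4, 1, 0, 3, 6, 7, 5, 2]
After 4 (rotate_left(3, 6, k=1)): [4, 1, 0, 6, 7, 5, 3, 2]
After 5 (swap(4, 7)): [4, 1, 0, 6, 2, 5, 3, 7]
After 6 (rotate_left(3, 6, k=3)): [4, 1, 0, 3, 6, 2, 5, 7]
After 7 (reverse(2, 4)): [4, 1, 6, 3, 0, 2, 5, 7]
After 8 (rotate_left(5, 7, k=1)): [4, 1, 6, 3, 0, 5, 7, 2]
After 9 (swap(0, 6)): [7, 1, 6, 3, 0, 5, 4, 2]
After 10 (rotate_left(3, 6, k=1)): [7, 1, 6, 0, 5, 4, 3, 2]
After 11 (rotate_left(4, 7, k=2)): [7, 1, 6, 0, 3, 2, 5, 4]
After 12 (swap(6, 5)): [7, 1, 6, 0, 3, 5, 2, 4]
After 13 (swap(2, 6)): [7, 1, 2, 0, 3, 5, 6, 4]
After 14 (swap(3, 0)): [0, 1, 2, 7, 3, 5, 6, 4]
After 15 (swap(3, 7)): [0, 1, 2, 4, 3, 5, 6, 7]
After 16 (swap(4, 3)): [0, 1, 2, 3, 4, 5, 6, 7]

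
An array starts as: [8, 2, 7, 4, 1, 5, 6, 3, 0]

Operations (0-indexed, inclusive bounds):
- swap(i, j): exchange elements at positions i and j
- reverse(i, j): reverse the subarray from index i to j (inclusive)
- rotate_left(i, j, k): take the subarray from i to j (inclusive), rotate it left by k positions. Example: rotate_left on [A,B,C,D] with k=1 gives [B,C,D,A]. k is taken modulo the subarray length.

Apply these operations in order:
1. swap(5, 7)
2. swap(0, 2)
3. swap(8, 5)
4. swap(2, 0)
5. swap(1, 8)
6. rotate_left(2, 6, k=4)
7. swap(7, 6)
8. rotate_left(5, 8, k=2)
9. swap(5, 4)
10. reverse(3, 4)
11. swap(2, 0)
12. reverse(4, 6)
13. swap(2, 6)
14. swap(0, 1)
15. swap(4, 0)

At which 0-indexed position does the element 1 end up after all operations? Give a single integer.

Answer: 7

Derivation:
After 1 (swap(5, 7)): [8, 2, 7, 4, 1, 3, 6, 5, 0]
After 2 (swap(0, 2)): [7, 2, 8, 4, 1, 3, 6, 5, 0]
After 3 (swap(8, 5)): [7, 2, 8, 4, 1, 0, 6, 5, 3]
After 4 (swap(2, 0)): [8, 2, 7, 4, 1, 0, 6, 5, 3]
After 5 (swap(1, 8)): [8, 3, 7, 4, 1, 0, 6, 5, 2]
After 6 (rotate_left(2, 6, k=4)): [8, 3, 6, 7, 4, 1, 0, 5, 2]
After 7 (swap(7, 6)): [8, 3, 6, 7, 4, 1, 5, 0, 2]
After 8 (rotate_left(5, 8, k=2)): [8, 3, 6, 7, 4, 0, 2, 1, 5]
After 9 (swap(5, 4)): [8, 3, 6, 7, 0, 4, 2, 1, 5]
After 10 (reverse(3, 4)): [8, 3, 6, 0, 7, 4, 2, 1, 5]
After 11 (swap(2, 0)): [6, 3, 8, 0, 7, 4, 2, 1, 5]
After 12 (reverse(4, 6)): [6, 3, 8, 0, 2, 4, 7, 1, 5]
After 13 (swap(2, 6)): [6, 3, 7, 0, 2, 4, 8, 1, 5]
After 14 (swap(0, 1)): [3, 6, 7, 0, 2, 4, 8, 1, 5]
After 15 (swap(4, 0)): [2, 6, 7, 0, 3, 4, 8, 1, 5]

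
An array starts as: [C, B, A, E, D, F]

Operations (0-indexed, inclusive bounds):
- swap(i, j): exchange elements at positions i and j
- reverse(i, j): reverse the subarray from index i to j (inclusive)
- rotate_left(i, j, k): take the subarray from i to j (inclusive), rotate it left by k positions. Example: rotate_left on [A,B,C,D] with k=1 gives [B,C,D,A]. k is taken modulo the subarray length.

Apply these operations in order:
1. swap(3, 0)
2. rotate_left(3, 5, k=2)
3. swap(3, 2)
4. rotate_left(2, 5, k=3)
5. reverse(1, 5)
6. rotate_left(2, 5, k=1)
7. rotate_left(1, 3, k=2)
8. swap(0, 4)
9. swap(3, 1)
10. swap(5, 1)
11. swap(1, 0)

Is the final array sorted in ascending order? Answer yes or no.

After 1 (swap(3, 0)): [E, B, A, C, D, F]
After 2 (rotate_left(3, 5, k=2)): [E, B, A, F, C, D]
After 3 (swap(3, 2)): [E, B, F, A, C, D]
After 4 (rotate_left(2, 5, k=3)): [E, B, D, F, A, C]
After 5 (reverse(1, 5)): [E, C, A, F, D, B]
After 6 (rotate_left(2, 5, k=1)): [E, C, F, D, B, A]
After 7 (rotate_left(1, 3, k=2)): [E, D, C, F, B, A]
After 8 (swap(0, 4)): [B, D, C, F, E, A]
After 9 (swap(3, 1)): [B, F, C, D, E, A]
After 10 (swap(5, 1)): [B, A, C, D, E, F]
After 11 (swap(1, 0)): [A, B, C, D, E, F]

Answer: yes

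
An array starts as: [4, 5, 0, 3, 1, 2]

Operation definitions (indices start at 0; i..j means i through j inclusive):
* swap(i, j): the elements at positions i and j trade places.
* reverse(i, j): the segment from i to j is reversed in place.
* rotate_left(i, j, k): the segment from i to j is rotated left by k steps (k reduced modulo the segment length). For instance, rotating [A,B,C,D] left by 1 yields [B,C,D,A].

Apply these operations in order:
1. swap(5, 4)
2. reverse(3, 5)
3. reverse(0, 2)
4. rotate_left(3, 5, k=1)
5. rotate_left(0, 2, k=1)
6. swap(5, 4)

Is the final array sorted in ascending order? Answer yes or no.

After 1 (swap(5, 4)): [4, 5, 0, 3, 2, 1]
After 2 (reverse(3, 5)): [4, 5, 0, 1, 2, 3]
After 3 (reverse(0, 2)): [0, 5, 4, 1, 2, 3]
After 4 (rotate_left(3, 5, k=1)): [0, 5, 4, 2, 3, 1]
After 5 (rotate_left(0, 2, k=1)): [5, 4, 0, 2, 3, 1]
After 6 (swap(5, 4)): [5, 4, 0, 2, 1, 3]

Answer: no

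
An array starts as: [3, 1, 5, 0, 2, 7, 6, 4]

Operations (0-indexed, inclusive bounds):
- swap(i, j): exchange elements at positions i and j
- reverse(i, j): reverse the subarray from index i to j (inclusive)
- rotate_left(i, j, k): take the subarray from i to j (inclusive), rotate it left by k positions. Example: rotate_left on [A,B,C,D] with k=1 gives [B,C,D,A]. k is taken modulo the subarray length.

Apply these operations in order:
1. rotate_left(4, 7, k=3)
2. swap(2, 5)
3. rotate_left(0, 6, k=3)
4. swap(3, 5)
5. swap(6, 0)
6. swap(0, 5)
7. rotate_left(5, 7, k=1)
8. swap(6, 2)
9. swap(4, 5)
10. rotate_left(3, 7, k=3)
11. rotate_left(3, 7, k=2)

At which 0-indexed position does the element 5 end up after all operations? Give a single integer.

Answer: 6

Derivation:
After 1 (rotate_left(4, 7, k=3)): [3, 1, 5, 0, 4, 2, 7, 6]
After 2 (swap(2, 5)): [3, 1, 2, 0, 4, 5, 7, 6]
After 3 (rotate_left(0, 6, k=3)): [0, 4, 5, 7, 3, 1, 2, 6]
After 4 (swap(3, 5)): [0, 4, 5, 1, 3, 7, 2, 6]
After 5 (swap(6, 0)): [2, 4, 5, 1, 3, 7, 0, 6]
After 6 (swap(0, 5)): [7, 4, 5, 1, 3, 2, 0, 6]
After 7 (rotate_left(5, 7, k=1)): [7, 4, 5, 1, 3, 0, 6, 2]
After 8 (swap(6, 2)): [7, 4, 6, 1, 3, 0, 5, 2]
After 9 (swap(4, 5)): [7, 4, 6, 1, 0, 3, 5, 2]
After 10 (rotate_left(3, 7, k=3)): [7, 4, 6, 5, 2, 1, 0, 3]
After 11 (rotate_left(3, 7, k=2)): [7, 4, 6, 1, 0, 3, 5, 2]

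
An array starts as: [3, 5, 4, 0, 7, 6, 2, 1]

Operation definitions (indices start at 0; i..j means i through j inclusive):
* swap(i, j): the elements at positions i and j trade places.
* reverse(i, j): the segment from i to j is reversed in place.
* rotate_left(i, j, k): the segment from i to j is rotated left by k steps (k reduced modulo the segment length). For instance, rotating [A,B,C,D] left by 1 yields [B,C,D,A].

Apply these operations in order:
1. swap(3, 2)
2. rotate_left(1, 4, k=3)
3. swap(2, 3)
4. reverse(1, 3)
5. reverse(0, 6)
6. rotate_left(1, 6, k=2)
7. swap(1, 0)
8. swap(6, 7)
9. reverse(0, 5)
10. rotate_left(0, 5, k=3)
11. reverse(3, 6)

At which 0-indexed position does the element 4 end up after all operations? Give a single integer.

Answer: 7

Derivation:
After 1 (swap(3, 2)): [3, 5, 0, 4, 7, 6, 2, 1]
After 2 (rotate_left(1, 4, k=3)): [3, 7, 5, 0, 4, 6, 2, 1]
After 3 (swap(2, 3)): [3, 7, 0, 5, 4, 6, 2, 1]
After 4 (reverse(1, 3)): [3, 5, 0, 7, 4, 6, 2, 1]
After 5 (reverse(0, 6)): [2, 6, 4, 7, 0, 5, 3, 1]
After 6 (rotate_left(1, 6, k=2)): [2, 7, 0, 5, 3, 6, 4, 1]
After 7 (swap(1, 0)): [7, 2, 0, 5, 3, 6, 4, 1]
After 8 (swap(6, 7)): [7, 2, 0, 5, 3, 6, 1, 4]
After 9 (reverse(0, 5)): [6, 3, 5, 0, 2, 7, 1, 4]
After 10 (rotate_left(0, 5, k=3)): [0, 2, 7, 6, 3, 5, 1, 4]
After 11 (reverse(3, 6)): [0, 2, 7, 1, 5, 3, 6, 4]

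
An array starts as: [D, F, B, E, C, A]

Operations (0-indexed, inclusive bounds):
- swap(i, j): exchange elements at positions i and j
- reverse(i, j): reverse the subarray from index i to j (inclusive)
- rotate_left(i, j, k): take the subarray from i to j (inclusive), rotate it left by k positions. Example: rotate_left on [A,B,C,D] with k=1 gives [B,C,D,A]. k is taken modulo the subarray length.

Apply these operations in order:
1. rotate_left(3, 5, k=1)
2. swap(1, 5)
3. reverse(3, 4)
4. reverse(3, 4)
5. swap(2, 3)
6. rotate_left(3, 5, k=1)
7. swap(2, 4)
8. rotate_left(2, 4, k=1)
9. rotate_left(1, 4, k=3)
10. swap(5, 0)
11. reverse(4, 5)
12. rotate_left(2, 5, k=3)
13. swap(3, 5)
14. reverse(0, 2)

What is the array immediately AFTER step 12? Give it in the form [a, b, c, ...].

Answer: [B, F, C, E, A, D]

Derivation:
After 1 (rotate_left(3, 5, k=1)): [D, F, B, C, A, E]
After 2 (swap(1, 5)): [D, E, B, C, A, F]
After 3 (reverse(3, 4)): [D, E, B, A, C, F]
After 4 (reverse(3, 4)): [D, E, B, C, A, F]
After 5 (swap(2, 3)): [D, E, C, B, A, F]
After 6 (rotate_left(3, 5, k=1)): [D, E, C, A, F, B]
After 7 (swap(2, 4)): [D, E, F, A, C, B]
After 8 (rotate_left(2, 4, k=1)): [D, E, A, C, F, B]
After 9 (rotate_left(1, 4, k=3)): [D, F, E, A, C, B]
After 10 (swap(5, 0)): [B, F, E, A, C, D]
After 11 (reverse(4, 5)): [B, F, E, A, D, C]
After 12 (rotate_left(2, 5, k=3)): [B, F, C, E, A, D]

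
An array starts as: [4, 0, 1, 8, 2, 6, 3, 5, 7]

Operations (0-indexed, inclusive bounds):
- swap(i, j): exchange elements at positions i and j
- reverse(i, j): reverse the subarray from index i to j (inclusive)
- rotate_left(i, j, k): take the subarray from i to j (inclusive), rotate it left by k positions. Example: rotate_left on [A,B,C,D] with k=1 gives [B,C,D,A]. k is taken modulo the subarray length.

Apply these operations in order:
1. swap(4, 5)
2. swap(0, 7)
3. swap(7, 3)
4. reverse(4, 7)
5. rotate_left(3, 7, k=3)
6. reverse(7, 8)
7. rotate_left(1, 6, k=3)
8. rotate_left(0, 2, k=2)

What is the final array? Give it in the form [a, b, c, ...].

Answer: [4, 5, 6, 8, 0, 1, 2, 7, 3]

Derivation:
After 1 (swap(4, 5)): [4, 0, 1, 8, 6, 2, 3, 5, 7]
After 2 (swap(0, 7)): [5, 0, 1, 8, 6, 2, 3, 4, 7]
After 3 (swap(7, 3)): [5, 0, 1, 4, 6, 2, 3, 8, 7]
After 4 (reverse(4, 7)): [5, 0, 1, 4, 8, 3, 2, 6, 7]
After 5 (rotate_left(3, 7, k=3)): [5, 0, 1, 2, 6, 4, 8, 3, 7]
After 6 (reverse(7, 8)): [5, 0, 1, 2, 6, 4, 8, 7, 3]
After 7 (rotate_left(1, 6, k=3)): [5, 6, 4, 8, 0, 1, 2, 7, 3]
After 8 (rotate_left(0, 2, k=2)): [4, 5, 6, 8, 0, 1, 2, 7, 3]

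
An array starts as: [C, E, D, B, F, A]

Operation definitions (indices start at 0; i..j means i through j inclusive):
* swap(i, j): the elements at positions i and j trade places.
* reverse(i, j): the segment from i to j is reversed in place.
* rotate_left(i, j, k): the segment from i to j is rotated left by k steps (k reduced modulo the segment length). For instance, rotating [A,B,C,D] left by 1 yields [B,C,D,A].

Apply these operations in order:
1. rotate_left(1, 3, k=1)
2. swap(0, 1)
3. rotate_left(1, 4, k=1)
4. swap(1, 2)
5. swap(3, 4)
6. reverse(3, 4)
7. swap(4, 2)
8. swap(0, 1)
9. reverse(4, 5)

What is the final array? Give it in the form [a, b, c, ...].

After 1 (rotate_left(1, 3, k=1)): [C, D, B, E, F, A]
After 2 (swap(0, 1)): [D, C, B, E, F, A]
After 3 (rotate_left(1, 4, k=1)): [D, B, E, F, C, A]
After 4 (swap(1, 2)): [D, E, B, F, C, A]
After 5 (swap(3, 4)): [D, E, B, C, F, A]
After 6 (reverse(3, 4)): [D, E, B, F, C, A]
After 7 (swap(4, 2)): [D, E, C, F, B, A]
After 8 (swap(0, 1)): [E, D, C, F, B, A]
After 9 (reverse(4, 5)): [E, D, C, F, A, B]

Answer: [E, D, C, F, A, B]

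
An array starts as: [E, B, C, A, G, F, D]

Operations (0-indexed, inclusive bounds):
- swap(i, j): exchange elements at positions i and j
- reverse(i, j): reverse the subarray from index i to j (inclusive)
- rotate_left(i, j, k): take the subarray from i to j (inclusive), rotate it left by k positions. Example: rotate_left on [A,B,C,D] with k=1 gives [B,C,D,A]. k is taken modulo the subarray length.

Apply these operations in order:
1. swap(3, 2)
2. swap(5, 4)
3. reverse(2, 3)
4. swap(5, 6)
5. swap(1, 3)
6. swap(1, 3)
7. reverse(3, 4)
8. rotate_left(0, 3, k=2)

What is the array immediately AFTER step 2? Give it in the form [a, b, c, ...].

Answer: [E, B, A, C, F, G, D]

Derivation:
After 1 (swap(3, 2)): [E, B, A, C, G, F, D]
After 2 (swap(5, 4)): [E, B, A, C, F, G, D]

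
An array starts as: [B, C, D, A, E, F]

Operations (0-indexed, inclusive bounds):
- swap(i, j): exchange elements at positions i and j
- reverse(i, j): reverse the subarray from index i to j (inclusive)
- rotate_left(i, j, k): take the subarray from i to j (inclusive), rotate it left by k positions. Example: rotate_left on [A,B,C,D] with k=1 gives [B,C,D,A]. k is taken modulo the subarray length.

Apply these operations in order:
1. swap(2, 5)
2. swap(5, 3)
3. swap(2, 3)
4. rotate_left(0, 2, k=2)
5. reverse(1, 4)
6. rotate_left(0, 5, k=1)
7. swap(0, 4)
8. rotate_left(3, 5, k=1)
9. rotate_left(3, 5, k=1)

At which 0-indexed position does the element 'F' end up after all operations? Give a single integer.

After 1 (swap(2, 5)): [B, C, F, A, E, D]
After 2 (swap(5, 3)): [B, C, F, D, E, A]
After 3 (swap(2, 3)): [B, C, D, F, E, A]
After 4 (rotate_left(0, 2, k=2)): [D, B, C, F, E, A]
After 5 (reverse(1, 4)): [D, E, F, C, B, A]
After 6 (rotate_left(0, 5, k=1)): [E, F, C, B, A, D]
After 7 (swap(0, 4)): [A, F, C, B, E, D]
After 8 (rotate_left(3, 5, k=1)): [A, F, C, E, D, B]
After 9 (rotate_left(3, 5, k=1)): [A, F, C, D, B, E]

Answer: 1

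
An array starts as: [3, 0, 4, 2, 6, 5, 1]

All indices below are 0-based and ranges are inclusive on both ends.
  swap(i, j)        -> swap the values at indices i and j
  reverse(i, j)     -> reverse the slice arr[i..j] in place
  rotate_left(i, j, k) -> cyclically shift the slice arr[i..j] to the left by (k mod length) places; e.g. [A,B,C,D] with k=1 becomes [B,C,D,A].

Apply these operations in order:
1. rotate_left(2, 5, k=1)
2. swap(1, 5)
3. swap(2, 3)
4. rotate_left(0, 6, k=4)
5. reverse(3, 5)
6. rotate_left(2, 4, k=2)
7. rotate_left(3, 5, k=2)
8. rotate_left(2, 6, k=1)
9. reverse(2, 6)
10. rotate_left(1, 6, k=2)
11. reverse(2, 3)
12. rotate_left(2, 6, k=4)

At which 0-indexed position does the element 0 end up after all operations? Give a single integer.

Answer: 6

Derivation:
After 1 (rotate_left(2, 5, k=1)): [3, 0, 2, 6, 5, 4, 1]
After 2 (swap(1, 5)): [3, 4, 2, 6, 5, 0, 1]
After 3 (swap(2, 3)): [3, 4, 6, 2, 5, 0, 1]
After 4 (rotate_left(0, 6, k=4)): [5, 0, 1, 3, 4, 6, 2]
After 5 (reverse(3, 5)): [5, 0, 1, 6, 4, 3, 2]
After 6 (rotate_left(2, 4, k=2)): [5, 0, 4, 1, 6, 3, 2]
After 7 (rotate_left(3, 5, k=2)): [5, 0, 4, 3, 1, 6, 2]
After 8 (rotate_left(2, 6, k=1)): [5, 0, 3, 1, 6, 2, 4]
After 9 (reverse(2, 6)): [5, 0, 4, 2, 6, 1, 3]
After 10 (rotate_left(1, 6, k=2)): [5, 2, 6, 1, 3, 0, 4]
After 11 (reverse(2, 3)): [5, 2, 1, 6, 3, 0, 4]
After 12 (rotate_left(2, 6, k=4)): [5, 2, 4, 1, 6, 3, 0]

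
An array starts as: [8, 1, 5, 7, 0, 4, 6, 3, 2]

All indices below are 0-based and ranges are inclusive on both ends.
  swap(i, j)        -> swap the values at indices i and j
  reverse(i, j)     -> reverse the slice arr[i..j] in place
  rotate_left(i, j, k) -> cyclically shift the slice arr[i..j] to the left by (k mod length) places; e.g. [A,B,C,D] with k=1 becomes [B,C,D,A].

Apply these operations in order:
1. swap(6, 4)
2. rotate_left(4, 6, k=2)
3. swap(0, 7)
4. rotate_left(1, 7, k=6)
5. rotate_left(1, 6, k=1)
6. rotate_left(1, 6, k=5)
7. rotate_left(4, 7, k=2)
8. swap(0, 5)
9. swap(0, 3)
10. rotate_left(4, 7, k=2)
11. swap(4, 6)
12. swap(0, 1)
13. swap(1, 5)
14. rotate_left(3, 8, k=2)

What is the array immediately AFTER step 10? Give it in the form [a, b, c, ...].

After 1 (swap(6, 4)): [8, 1, 5, 7, 6, 4, 0, 3, 2]
After 2 (rotate_left(4, 6, k=2)): [8, 1, 5, 7, 0, 6, 4, 3, 2]
After 3 (swap(0, 7)): [3, 1, 5, 7, 0, 6, 4, 8, 2]
After 4 (rotate_left(1, 7, k=6)): [3, 8, 1, 5, 7, 0, 6, 4, 2]
After 5 (rotate_left(1, 6, k=1)): [3, 1, 5, 7, 0, 6, 8, 4, 2]
After 6 (rotate_left(1, 6, k=5)): [3, 8, 1, 5, 7, 0, 6, 4, 2]
After 7 (rotate_left(4, 7, k=2)): [3, 8, 1, 5, 6, 4, 7, 0, 2]
After 8 (swap(0, 5)): [4, 8, 1, 5, 6, 3, 7, 0, 2]
After 9 (swap(0, 3)): [5, 8, 1, 4, 6, 3, 7, 0, 2]
After 10 (rotate_left(4, 7, k=2)): [5, 8, 1, 4, 7, 0, 6, 3, 2]

Answer: [5, 8, 1, 4, 7, 0, 6, 3, 2]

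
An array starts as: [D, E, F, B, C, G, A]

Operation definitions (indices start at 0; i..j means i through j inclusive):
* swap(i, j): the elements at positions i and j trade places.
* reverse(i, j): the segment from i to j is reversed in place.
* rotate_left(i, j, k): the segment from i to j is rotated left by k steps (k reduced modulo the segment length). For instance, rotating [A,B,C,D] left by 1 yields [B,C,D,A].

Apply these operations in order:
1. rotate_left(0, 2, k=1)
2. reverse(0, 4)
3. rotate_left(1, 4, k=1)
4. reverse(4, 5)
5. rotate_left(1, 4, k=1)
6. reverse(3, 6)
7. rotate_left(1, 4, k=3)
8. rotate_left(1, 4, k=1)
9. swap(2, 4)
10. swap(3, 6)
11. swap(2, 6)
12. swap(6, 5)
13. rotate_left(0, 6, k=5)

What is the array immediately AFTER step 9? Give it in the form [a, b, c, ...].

After 1 (rotate_left(0, 2, k=1)): [E, F, D, B, C, G, A]
After 2 (reverse(0, 4)): [C, B, D, F, E, G, A]
After 3 (rotate_left(1, 4, k=1)): [C, D, F, E, B, G, A]
After 4 (reverse(4, 5)): [C, D, F, E, G, B, A]
After 5 (rotate_left(1, 4, k=1)): [C, F, E, G, D, B, A]
After 6 (reverse(3, 6)): [C, F, E, A, B, D, G]
After 7 (rotate_left(1, 4, k=3)): [C, B, F, E, A, D, G]
After 8 (rotate_left(1, 4, k=1)): [C, F, E, A, B, D, G]
After 9 (swap(2, 4)): [C, F, B, A, E, D, G]

Answer: [C, F, B, A, E, D, G]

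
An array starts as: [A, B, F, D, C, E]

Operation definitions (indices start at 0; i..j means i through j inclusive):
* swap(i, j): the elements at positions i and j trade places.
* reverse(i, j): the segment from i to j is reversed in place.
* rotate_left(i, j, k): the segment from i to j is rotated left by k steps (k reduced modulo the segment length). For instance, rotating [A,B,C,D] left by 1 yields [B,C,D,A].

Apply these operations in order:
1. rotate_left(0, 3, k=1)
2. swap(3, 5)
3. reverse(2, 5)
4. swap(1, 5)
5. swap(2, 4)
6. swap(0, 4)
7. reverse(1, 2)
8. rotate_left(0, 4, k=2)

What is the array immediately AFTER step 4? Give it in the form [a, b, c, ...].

After 1 (rotate_left(0, 3, k=1)): [B, F, D, A, C, E]
After 2 (swap(3, 5)): [B, F, D, E, C, A]
After 3 (reverse(2, 5)): [B, F, A, C, E, D]
After 4 (swap(1, 5)): [B, D, A, C, E, F]

Answer: [B, D, A, C, E, F]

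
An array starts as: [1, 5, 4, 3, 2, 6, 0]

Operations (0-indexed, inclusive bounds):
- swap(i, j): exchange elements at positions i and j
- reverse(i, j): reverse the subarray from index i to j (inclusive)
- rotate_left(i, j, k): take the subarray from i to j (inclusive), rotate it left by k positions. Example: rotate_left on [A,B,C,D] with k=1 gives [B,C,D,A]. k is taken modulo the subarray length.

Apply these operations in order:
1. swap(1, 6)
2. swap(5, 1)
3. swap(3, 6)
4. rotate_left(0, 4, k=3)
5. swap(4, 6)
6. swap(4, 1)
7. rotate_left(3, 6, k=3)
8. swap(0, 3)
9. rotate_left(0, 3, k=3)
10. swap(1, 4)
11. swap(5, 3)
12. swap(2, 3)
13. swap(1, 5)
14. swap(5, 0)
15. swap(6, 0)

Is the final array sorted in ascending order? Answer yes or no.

After 1 (swap(1, 6)): [1, 0, 4, 3, 2, 6, 5]
After 2 (swap(5, 1)): [1, 6, 4, 3, 2, 0, 5]
After 3 (swap(3, 6)): [1, 6, 4, 5, 2, 0, 3]
After 4 (rotate_left(0, 4, k=3)): [5, 2, 1, 6, 4, 0, 3]
After 5 (swap(4, 6)): [5, 2, 1, 6, 3, 0, 4]
After 6 (swap(4, 1)): [5, 3, 1, 6, 2, 0, 4]
After 7 (rotate_left(3, 6, k=3)): [5, 3, 1, 4, 6, 2, 0]
After 8 (swap(0, 3)): [4, 3, 1, 5, 6, 2, 0]
After 9 (rotate_left(0, 3, k=3)): [5, 4, 3, 1, 6, 2, 0]
After 10 (swap(1, 4)): [5, 6, 3, 1, 4, 2, 0]
After 11 (swap(5, 3)): [5, 6, 3, 2, 4, 1, 0]
After 12 (swap(2, 3)): [5, 6, 2, 3, 4, 1, 0]
After 13 (swap(1, 5)): [5, 1, 2, 3, 4, 6, 0]
After 14 (swap(5, 0)): [6, 1, 2, 3, 4, 5, 0]
After 15 (swap(6, 0)): [0, 1, 2, 3, 4, 5, 6]

Answer: yes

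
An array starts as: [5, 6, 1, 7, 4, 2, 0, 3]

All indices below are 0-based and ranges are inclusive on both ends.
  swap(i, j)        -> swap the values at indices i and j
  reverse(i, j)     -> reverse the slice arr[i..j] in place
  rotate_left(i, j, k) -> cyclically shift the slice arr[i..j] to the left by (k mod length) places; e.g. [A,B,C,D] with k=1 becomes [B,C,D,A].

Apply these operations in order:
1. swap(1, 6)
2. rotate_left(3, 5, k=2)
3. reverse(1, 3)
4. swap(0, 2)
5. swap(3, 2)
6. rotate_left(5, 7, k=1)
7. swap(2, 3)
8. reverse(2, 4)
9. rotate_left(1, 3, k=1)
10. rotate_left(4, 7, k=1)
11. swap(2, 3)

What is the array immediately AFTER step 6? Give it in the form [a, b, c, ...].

After 1 (swap(1, 6)): [5, 0, 1, 7, 4, 2, 6, 3]
After 2 (rotate_left(3, 5, k=2)): [5, 0, 1, 2, 7, 4, 6, 3]
After 3 (reverse(1, 3)): [5, 2, 1, 0, 7, 4, 6, 3]
After 4 (swap(0, 2)): [1, 2, 5, 0, 7, 4, 6, 3]
After 5 (swap(3, 2)): [1, 2, 0, 5, 7, 4, 6, 3]
After 6 (rotate_left(5, 7, k=1)): [1, 2, 0, 5, 7, 6, 3, 4]

Answer: [1, 2, 0, 5, 7, 6, 3, 4]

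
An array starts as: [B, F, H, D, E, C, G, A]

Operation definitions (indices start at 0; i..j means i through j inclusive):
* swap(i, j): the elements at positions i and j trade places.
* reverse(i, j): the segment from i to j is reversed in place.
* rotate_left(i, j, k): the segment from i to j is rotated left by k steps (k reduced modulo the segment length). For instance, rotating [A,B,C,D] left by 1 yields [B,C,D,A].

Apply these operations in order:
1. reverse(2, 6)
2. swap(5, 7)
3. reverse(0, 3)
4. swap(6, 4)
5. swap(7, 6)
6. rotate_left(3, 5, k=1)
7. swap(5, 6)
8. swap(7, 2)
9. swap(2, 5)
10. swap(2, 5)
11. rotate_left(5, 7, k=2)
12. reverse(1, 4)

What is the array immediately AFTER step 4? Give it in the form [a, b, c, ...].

After 1 (reverse(2, 6)): [B, F, G, C, E, D, H, A]
After 2 (swap(5, 7)): [B, F, G, C, E, A, H, D]
After 3 (reverse(0, 3)): [C, G, F, B, E, A, H, D]
After 4 (swap(6, 4)): [C, G, F, B, H, A, E, D]

Answer: [C, G, F, B, H, A, E, D]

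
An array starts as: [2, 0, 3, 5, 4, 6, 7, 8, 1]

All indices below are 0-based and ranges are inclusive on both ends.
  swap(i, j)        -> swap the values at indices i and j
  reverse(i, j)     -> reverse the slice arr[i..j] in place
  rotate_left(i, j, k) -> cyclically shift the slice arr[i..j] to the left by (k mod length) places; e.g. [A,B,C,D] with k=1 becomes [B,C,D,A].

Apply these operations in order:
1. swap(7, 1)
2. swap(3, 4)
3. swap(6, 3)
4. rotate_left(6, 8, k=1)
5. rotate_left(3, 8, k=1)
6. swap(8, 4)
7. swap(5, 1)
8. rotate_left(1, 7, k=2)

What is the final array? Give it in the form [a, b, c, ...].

Answer: [2, 5, 7, 8, 1, 4, 0, 3, 6]

Derivation:
After 1 (swap(7, 1)): [2, 8, 3, 5, 4, 6, 7, 0, 1]
After 2 (swap(3, 4)): [2, 8, 3, 4, 5, 6, 7, 0, 1]
After 3 (swap(6, 3)): [2, 8, 3, 7, 5, 6, 4, 0, 1]
After 4 (rotate_left(6, 8, k=1)): [2, 8, 3, 7, 5, 6, 0, 1, 4]
After 5 (rotate_left(3, 8, k=1)): [2, 8, 3, 5, 6, 0, 1, 4, 7]
After 6 (swap(8, 4)): [2, 8, 3, 5, 7, 0, 1, 4, 6]
After 7 (swap(5, 1)): [2, 0, 3, 5, 7, 8, 1, 4, 6]
After 8 (rotate_left(1, 7, k=2)): [2, 5, 7, 8, 1, 4, 0, 3, 6]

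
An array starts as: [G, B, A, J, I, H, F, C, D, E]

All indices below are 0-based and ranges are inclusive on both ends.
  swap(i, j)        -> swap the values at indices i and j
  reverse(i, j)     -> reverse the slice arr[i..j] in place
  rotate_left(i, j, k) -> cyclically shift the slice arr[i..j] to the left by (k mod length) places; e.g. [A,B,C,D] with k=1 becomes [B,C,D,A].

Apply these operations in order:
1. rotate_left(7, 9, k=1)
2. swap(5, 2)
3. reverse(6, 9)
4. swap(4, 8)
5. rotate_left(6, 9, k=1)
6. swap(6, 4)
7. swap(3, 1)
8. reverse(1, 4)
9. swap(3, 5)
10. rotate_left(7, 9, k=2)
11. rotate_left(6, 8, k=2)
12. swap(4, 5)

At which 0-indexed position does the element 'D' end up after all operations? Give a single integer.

After 1 (rotate_left(7, 9, k=1)): [G, B, A, J, I, H, F, D, E, C]
After 2 (swap(5, 2)): [G, B, H, J, I, A, F, D, E, C]
After 3 (reverse(6, 9)): [G, B, H, J, I, A, C, E, D, F]
After 4 (swap(4, 8)): [G, B, H, J, D, A, C, E, I, F]
After 5 (rotate_left(6, 9, k=1)): [G, B, H, J, D, A, E, I, F, C]
After 6 (swap(6, 4)): [G, B, H, J, E, A, D, I, F, C]
After 7 (swap(3, 1)): [G, J, H, B, E, A, D, I, F, C]
After 8 (reverse(1, 4)): [G, E, B, H, J, A, D, I, F, C]
After 9 (swap(3, 5)): [G, E, B, A, J, H, D, I, F, C]
After 10 (rotate_left(7, 9, k=2)): [G, E, B, A, J, H, D, C, I, F]
After 11 (rotate_left(6, 8, k=2)): [G, E, B, A, J, H, I, D, C, F]
After 12 (swap(4, 5)): [G, E, B, A, H, J, I, D, C, F]

Answer: 7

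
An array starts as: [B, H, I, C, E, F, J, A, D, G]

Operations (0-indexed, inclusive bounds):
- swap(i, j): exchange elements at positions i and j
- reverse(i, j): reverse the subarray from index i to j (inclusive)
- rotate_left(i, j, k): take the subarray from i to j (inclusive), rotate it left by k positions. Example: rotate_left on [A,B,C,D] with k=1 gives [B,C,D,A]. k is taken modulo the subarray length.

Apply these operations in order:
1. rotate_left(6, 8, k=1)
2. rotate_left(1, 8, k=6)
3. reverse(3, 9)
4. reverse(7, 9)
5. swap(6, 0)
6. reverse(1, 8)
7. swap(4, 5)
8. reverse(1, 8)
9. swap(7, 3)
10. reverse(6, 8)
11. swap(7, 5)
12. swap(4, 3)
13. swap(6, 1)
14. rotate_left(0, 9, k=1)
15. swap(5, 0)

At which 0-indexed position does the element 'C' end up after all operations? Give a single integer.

After 1 (rotate_left(6, 8, k=1)): [B, H, I, C, E, F, A, D, J, G]
After 2 (rotate_left(1, 8, k=6)): [B, D, J, H, I, C, E, F, A, G]
After 3 (reverse(3, 9)): [B, D, J, G, A, F, E, C, I, H]
After 4 (reverse(7, 9)): [B, D, J, G, A, F, E, H, I, C]
After 5 (swap(6, 0)): [E, D, J, G, A, F, B, H, I, C]
After 6 (reverse(1, 8)): [E, I, H, B, F, A, G, J, D, C]
After 7 (swap(4, 5)): [E, I, H, B, A, F, G, J, D, C]
After 8 (reverse(1, 8)): [E, D, J, G, F, A, B, H, I, C]
After 9 (swap(7, 3)): [E, D, J, H, F, A, B, G, I, C]
After 10 (reverse(6, 8)): [E, D, J, H, F, A, I, G, B, C]
After 11 (swap(7, 5)): [E, D, J, H, F, G, I, A, B, C]
After 12 (swap(4, 3)): [E, D, J, F, H, G, I, A, B, C]
After 13 (swap(6, 1)): [E, I, J, F, H, G, D, A, B, C]
After 14 (rotate_left(0, 9, k=1)): [I, J, F, H, G, D, A, B, C, E]
After 15 (swap(5, 0)): [D, J, F, H, G, I, A, B, C, E]

Answer: 8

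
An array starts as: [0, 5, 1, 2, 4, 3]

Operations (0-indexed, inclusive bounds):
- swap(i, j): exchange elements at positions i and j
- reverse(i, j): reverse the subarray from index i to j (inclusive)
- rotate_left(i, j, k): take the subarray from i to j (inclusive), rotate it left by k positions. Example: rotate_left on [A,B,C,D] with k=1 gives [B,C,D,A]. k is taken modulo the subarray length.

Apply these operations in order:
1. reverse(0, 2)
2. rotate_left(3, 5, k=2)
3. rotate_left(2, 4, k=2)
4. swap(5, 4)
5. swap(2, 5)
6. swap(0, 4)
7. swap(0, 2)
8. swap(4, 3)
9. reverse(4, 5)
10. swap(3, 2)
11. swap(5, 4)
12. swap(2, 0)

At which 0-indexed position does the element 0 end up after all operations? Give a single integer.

Answer: 4

Derivation:
After 1 (reverse(0, 2)): [1, 5, 0, 2, 4, 3]
After 2 (rotate_left(3, 5, k=2)): [1, 5, 0, 3, 2, 4]
After 3 (rotate_left(2, 4, k=2)): [1, 5, 2, 0, 3, 4]
After 4 (swap(5, 4)): [1, 5, 2, 0, 4, 3]
After 5 (swap(2, 5)): [1, 5, 3, 0, 4, 2]
After 6 (swap(0, 4)): [4, 5, 3, 0, 1, 2]
After 7 (swap(0, 2)): [3, 5, 4, 0, 1, 2]
After 8 (swap(4, 3)): [3, 5, 4, 1, 0, 2]
After 9 (reverse(4, 5)): [3, 5, 4, 1, 2, 0]
After 10 (swap(3, 2)): [3, 5, 1, 4, 2, 0]
After 11 (swap(5, 4)): [3, 5, 1, 4, 0, 2]
After 12 (swap(2, 0)): [1, 5, 3, 4, 0, 2]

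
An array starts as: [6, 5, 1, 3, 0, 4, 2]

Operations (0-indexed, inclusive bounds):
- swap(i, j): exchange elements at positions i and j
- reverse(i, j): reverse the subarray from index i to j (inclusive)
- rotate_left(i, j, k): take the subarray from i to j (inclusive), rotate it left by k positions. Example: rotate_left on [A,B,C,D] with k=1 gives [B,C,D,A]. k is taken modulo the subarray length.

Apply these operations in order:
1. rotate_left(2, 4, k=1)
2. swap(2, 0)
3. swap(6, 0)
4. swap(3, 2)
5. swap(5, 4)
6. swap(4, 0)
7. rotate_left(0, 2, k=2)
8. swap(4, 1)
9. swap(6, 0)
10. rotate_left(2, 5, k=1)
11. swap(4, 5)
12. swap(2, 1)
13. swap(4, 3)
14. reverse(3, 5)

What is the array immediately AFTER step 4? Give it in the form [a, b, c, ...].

Answer: [2, 5, 0, 6, 1, 4, 3]

Derivation:
After 1 (rotate_left(2, 4, k=1)): [6, 5, 3, 0, 1, 4, 2]
After 2 (swap(2, 0)): [3, 5, 6, 0, 1, 4, 2]
After 3 (swap(6, 0)): [2, 5, 6, 0, 1, 4, 3]
After 4 (swap(3, 2)): [2, 5, 0, 6, 1, 4, 3]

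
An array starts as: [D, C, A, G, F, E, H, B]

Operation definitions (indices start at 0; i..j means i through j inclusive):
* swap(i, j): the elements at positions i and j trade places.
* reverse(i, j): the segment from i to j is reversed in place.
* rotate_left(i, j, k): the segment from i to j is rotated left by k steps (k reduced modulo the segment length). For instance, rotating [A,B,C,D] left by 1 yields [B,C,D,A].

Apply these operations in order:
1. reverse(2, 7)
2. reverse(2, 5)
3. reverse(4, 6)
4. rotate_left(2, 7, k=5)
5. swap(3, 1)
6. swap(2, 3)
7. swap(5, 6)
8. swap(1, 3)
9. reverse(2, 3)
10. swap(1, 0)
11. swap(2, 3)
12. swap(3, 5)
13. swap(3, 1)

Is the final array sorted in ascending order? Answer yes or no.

After 1 (reverse(2, 7)): [D, C, B, H, E, F, G, A]
After 2 (reverse(2, 5)): [D, C, F, E, H, B, G, A]
After 3 (reverse(4, 6)): [D, C, F, E, G, B, H, A]
After 4 (rotate_left(2, 7, k=5)): [D, C, A, F, E, G, B, H]
After 5 (swap(3, 1)): [D, F, A, C, E, G, B, H]
After 6 (swap(2, 3)): [D, F, C, A, E, G, B, H]
After 7 (swap(5, 6)): [D, F, C, A, E, B, G, H]
After 8 (swap(1, 3)): [D, A, C, F, E, B, G, H]
After 9 (reverse(2, 3)): [D, A, F, C, E, B, G, H]
After 10 (swap(1, 0)): [A, D, F, C, E, B, G, H]
After 11 (swap(2, 3)): [A, D, C, F, E, B, G, H]
After 12 (swap(3, 5)): [A, D, C, B, E, F, G, H]
After 13 (swap(3, 1)): [A, B, C, D, E, F, G, H]

Answer: yes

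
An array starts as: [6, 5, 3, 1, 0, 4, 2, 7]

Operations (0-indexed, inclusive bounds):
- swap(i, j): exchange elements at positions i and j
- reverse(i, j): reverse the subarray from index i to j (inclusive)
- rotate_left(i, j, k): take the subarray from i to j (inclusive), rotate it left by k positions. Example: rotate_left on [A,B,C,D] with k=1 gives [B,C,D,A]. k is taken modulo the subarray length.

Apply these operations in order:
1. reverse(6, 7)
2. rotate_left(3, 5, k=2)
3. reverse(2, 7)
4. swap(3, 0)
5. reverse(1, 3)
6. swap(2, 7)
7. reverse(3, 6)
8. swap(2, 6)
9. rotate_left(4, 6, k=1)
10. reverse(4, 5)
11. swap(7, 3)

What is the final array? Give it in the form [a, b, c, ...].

Answer: [7, 6, 5, 2, 3, 0, 1, 4]

Derivation:
After 1 (reverse(6, 7)): [6, 5, 3, 1, 0, 4, 7, 2]
After 2 (rotate_left(3, 5, k=2)): [6, 5, 3, 4, 1, 0, 7, 2]
After 3 (reverse(2, 7)): [6, 5, 2, 7, 0, 1, 4, 3]
After 4 (swap(3, 0)): [7, 5, 2, 6, 0, 1, 4, 3]
After 5 (reverse(1, 3)): [7, 6, 2, 5, 0, 1, 4, 3]
After 6 (swap(2, 7)): [7, 6, 3, 5, 0, 1, 4, 2]
After 7 (reverse(3, 6)): [7, 6, 3, 4, 1, 0, 5, 2]
After 8 (swap(2, 6)): [7, 6, 5, 4, 1, 0, 3, 2]
After 9 (rotate_left(4, 6, k=1)): [7, 6, 5, 4, 0, 3, 1, 2]
After 10 (reverse(4, 5)): [7, 6, 5, 4, 3, 0, 1, 2]
After 11 (swap(7, 3)): [7, 6, 5, 2, 3, 0, 1, 4]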